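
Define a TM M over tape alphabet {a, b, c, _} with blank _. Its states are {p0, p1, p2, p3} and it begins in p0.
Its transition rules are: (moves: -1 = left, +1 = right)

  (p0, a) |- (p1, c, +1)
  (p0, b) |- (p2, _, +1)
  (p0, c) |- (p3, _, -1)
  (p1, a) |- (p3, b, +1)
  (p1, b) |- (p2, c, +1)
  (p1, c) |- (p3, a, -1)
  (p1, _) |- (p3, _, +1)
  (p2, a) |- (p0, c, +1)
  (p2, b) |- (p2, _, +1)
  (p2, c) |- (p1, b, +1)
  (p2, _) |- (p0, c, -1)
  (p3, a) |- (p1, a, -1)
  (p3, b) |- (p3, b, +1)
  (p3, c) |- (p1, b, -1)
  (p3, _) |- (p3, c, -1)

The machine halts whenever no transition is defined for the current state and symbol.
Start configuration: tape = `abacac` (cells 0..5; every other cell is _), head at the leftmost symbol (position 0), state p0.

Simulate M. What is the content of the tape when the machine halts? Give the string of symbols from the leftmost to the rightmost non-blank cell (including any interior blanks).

cc_cac

state=p0 head=0 tape=_[a]bacac   (p0,a)→(p1,c,+1)
state=p1 head=1 tape=_c[b]acac   (p1,b)→(p2,c,+1)
state=p2 head=2 tape=_cc[a]cac   (p2,a)→(p0,c,+1)
state=p0 head=3 tape=_ccc[c]ac   (p0,c)→(p3,_,-1)
state=p3 head=2 tape=_cc[c]_ac   (p3,c)→(p1,b,-1)
state=p1 head=1 tape=_c[c]b_ac   (p1,c)→(p3,a,-1)
state=p3 head=0 tape=_[c]ab_ac   (p3,c)→(p1,b,-1)
state=p1 head=-1 tape=[_]bab_ac   (p1,_)→(p3,_,+1)
state=p3 head=0 tape=_[b]ab_ac   (p3,b)→(p3,b,+1)
state=p3 head=1 tape=_b[a]b_ac   (p3,a)→(p1,a,-1)
state=p1 head=0 tape=_[b]ab_ac   (p1,b)→(p2,c,+1)
state=p2 head=1 tape=_c[a]b_ac   (p2,a)→(p0,c,+1)
state=p0 head=2 tape=_cc[b]_ac   (p0,b)→(p2,_,+1)
state=p2 head=3 tape=_cc_[_]ac   (p2,_)→(p0,c,-1)
state=p0 head=2 tape=_cc[_]cac
The non-blank tape span at halt is cc_cac.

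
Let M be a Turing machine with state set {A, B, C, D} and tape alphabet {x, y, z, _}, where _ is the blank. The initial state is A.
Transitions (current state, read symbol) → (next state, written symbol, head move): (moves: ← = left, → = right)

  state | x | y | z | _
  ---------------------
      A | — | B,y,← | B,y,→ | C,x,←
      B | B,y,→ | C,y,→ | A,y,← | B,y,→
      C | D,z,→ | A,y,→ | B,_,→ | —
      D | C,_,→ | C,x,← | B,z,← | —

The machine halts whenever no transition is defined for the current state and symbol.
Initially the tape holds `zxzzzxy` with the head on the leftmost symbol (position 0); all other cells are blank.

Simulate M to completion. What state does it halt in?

A

A | [z]xzzzxy   read z → write y, move →, go to B
B | y[x]zzzxy   read x → write y, move →, go to B
B | yy[z]zzxy   read z → write y, move ←, go to A
A | y[y]yzzxy   read y → write y, move ←, go to B
B | [y]yyzzxy   read y → write y, move →, go to C
C | y[y]yzzxy   read y → write y, move →, go to A
A | yy[y]zzxy   read y → write y, move ←, go to B
B | y[y]yzzxy   read y → write y, move →, go to C
C | yy[y]zzxy   read y → write y, move →, go to A
A | yyy[z]zxy   read z → write y, move →, go to B
B | yyyy[z]xy   read z → write y, move ←, go to A
A | yyy[y]yxy   read y → write y, move ←, go to B
B | yy[y]yyxy   read y → write y, move →, go to C
C | yyy[y]yxy   read y → write y, move →, go to A
A | yyyy[y]xy   read y → write y, move ←, go to B
B | yyy[y]yxy   read y → write y, move →, go to C
C | yyyy[y]xy   read y → write y, move →, go to A
A | yyyyy[x]y
No transition is defined for (A, x); M halts in state A.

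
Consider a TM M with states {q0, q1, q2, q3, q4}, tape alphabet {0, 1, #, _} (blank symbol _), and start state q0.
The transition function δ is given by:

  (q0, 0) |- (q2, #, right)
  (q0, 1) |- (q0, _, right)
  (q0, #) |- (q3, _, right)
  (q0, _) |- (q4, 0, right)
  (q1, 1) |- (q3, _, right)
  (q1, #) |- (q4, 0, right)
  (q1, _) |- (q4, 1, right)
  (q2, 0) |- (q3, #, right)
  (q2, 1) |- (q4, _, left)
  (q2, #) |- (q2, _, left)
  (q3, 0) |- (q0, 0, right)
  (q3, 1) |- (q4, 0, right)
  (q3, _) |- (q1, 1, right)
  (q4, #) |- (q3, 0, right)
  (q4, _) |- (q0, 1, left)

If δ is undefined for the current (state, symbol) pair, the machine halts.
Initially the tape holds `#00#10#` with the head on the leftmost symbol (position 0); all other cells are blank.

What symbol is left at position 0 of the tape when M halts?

q0 | [#]00#10#   read # → write _, move right, go to q3
q3 | _[0]0#10#   read 0 → write 0, move right, go to q0
q0 | _0[0]#10#   read 0 → write #, move right, go to q2
q2 | _0#[#]10#   read # → write _, move left, go to q2
q2 | _0[#]_10#   read # → write _, move left, go to q2
q2 | _[0]__10#   read 0 → write #, move right, go to q3
q3 | _#[_]_10#   read _ → write 1, move right, go to q1
q1 | _#1[_]10#   read _ → write 1, move right, go to q4
q4 | _#11[1]0#
Cell 0 holds _ when M halts.

_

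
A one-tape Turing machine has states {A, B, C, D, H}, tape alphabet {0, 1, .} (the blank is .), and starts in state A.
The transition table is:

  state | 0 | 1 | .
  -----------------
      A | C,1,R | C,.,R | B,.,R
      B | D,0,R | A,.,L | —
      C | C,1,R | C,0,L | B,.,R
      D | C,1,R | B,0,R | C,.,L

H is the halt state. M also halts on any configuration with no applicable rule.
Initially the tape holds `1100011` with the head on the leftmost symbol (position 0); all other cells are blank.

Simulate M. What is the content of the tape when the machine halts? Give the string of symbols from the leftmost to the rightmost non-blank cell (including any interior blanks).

state=A head=0 tape=[1]100011..   (A,1)→(C,.,R)
state=C head=1 tape=.[1]00011..   (C,1)→(C,0,L)
state=C head=0 tape=[.]000011..   (C,.)→(B,.,R)
state=B head=1 tape=.[0]00011..   (B,0)→(D,0,R)
state=D head=2 tape=.0[0]0011..   (D,0)→(C,1,R)
state=C head=3 tape=.01[0]011..   (C,0)→(C,1,R)
state=C head=4 tape=.011[0]11..   (C,0)→(C,1,R)
state=C head=5 tape=.0111[1]1..   (C,1)→(C,0,L)
state=C head=4 tape=.011[1]01..   (C,1)→(C,0,L)
state=C head=3 tape=.01[1]001..   (C,1)→(C,0,L)
state=C head=2 tape=.0[1]0001..   (C,1)→(C,0,L)
state=C head=1 tape=.[0]00001..   (C,0)→(C,1,R)
state=C head=2 tape=.1[0]0001..   (C,0)→(C,1,R)
state=C head=3 tape=.11[0]001..   (C,0)→(C,1,R)
state=C head=4 tape=.111[0]01..   (C,0)→(C,1,R)
state=C head=5 tape=.1111[0]1..   (C,0)→(C,1,R)
state=C head=6 tape=.11111[1]..   (C,1)→(C,0,L)
state=C head=5 tape=.1111[1]0..   (C,1)→(C,0,L)
state=C head=4 tape=.111[1]00..   (C,1)→(C,0,L)
state=C head=3 tape=.11[1]000..   (C,1)→(C,0,L)
state=C head=2 tape=.1[1]0000..   (C,1)→(C,0,L)
state=C head=1 tape=.[1]00000..   (C,1)→(C,0,L)
state=C head=0 tape=[.]000000..   (C,.)→(B,.,R)
state=B head=1 tape=.[0]00000..   (B,0)→(D,0,R)
state=D head=2 tape=.0[0]0000..   (D,0)→(C,1,R)
state=C head=3 tape=.01[0]000..   (C,0)→(C,1,R)
state=C head=4 tape=.011[0]00..   (C,0)→(C,1,R)
state=C head=5 tape=.0111[0]0..   (C,0)→(C,1,R)
state=C head=6 tape=.01111[0]..   (C,0)→(C,1,R)
state=C head=7 tape=.011111[.].   (C,.)→(B,.,R)
state=B head=8 tape=.011111.[.]
The non-blank tape span at halt is 011111.

011111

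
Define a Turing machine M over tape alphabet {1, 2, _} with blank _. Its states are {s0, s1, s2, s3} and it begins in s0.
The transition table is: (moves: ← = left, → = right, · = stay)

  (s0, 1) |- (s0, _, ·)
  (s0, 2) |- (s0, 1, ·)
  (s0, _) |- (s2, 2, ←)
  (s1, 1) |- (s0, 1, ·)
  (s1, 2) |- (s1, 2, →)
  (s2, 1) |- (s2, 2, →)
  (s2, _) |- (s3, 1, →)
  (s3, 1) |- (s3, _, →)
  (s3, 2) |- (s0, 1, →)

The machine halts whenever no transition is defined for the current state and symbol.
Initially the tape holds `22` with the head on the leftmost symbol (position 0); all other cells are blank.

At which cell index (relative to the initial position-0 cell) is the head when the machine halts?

s0 | _[2]2   read 2 → write 1, move ·, go to s0
s0 | _[1]2   read 1 → write _, move ·, go to s0
s0 | _[_]2   read _ → write 2, move ←, go to s2
s2 | [_]22   read _ → write 1, move →, go to s3
s3 | 1[2]2   read 2 → write 1, move →, go to s0
s0 | 11[2]   read 2 → write 1, move ·, go to s0
s0 | 11[1]   read 1 → write _, move ·, go to s0
s0 | 11[_]   read _ → write 2, move ←, go to s2
s2 | 1[1]2   read 1 → write 2, move →, go to s2
s2 | 12[2]
At halt the head is at cell 1.

1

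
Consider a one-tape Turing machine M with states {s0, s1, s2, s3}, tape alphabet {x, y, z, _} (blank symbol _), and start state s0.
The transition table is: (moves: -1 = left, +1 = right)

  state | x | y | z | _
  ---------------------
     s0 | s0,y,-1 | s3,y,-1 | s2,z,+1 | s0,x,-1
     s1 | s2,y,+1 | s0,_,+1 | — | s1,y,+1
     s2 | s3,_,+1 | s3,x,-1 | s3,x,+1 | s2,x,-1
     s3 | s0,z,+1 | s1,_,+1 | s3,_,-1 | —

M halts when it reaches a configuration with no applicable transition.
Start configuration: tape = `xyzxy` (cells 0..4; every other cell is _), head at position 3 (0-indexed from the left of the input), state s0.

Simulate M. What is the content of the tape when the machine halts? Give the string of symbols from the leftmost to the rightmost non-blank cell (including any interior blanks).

state=s0 head=3 tape=xyz[x]y_   (s0,x)→(s0,y,-1)
state=s0 head=2 tape=xy[z]yy_   (s0,z)→(s2,z,+1)
state=s2 head=3 tape=xyz[y]y_   (s2,y)→(s3,x,-1)
state=s3 head=2 tape=xy[z]xy_   (s3,z)→(s3,_,-1)
state=s3 head=1 tape=x[y]_xy_   (s3,y)→(s1,_,+1)
state=s1 head=2 tape=x_[_]xy_   (s1,_)→(s1,y,+1)
state=s1 head=3 tape=x_y[x]y_   (s1,x)→(s2,y,+1)
state=s2 head=4 tape=x_yy[y]_   (s2,y)→(s3,x,-1)
state=s3 head=3 tape=x_y[y]x_   (s3,y)→(s1,_,+1)
state=s1 head=4 tape=x_y_[x]_   (s1,x)→(s2,y,+1)
state=s2 head=5 tape=x_y_y[_]   (s2,_)→(s2,x,-1)
state=s2 head=4 tape=x_y_[y]x   (s2,y)→(s3,x,-1)
state=s3 head=3 tape=x_y[_]xx
The non-blank tape span at halt is x_y_xx.

x_y_xx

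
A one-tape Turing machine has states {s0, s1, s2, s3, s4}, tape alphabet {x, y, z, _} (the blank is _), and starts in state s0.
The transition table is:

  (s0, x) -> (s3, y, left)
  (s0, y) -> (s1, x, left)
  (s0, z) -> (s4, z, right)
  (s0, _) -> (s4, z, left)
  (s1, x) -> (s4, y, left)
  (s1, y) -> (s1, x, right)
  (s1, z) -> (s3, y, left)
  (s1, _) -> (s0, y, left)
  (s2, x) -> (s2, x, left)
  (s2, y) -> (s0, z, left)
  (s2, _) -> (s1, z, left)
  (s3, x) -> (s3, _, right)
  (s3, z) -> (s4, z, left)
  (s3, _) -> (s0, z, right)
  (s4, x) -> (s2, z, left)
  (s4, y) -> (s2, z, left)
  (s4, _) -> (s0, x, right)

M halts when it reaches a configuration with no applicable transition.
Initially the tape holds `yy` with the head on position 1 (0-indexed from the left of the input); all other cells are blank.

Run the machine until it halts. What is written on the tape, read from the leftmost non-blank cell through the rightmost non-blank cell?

state=s0 head=1 tape=____y[y]   (s0,y)→(s1,x,left)
state=s1 head=0 tape=____[y]x   (s1,y)→(s1,x,right)
state=s1 head=1 tape=____x[x]   (s1,x)→(s4,y,left)
state=s4 head=0 tape=____[x]y   (s4,x)→(s2,z,left)
state=s2 head=-1 tape=___[_]zy   (s2,_)→(s1,z,left)
state=s1 head=-2 tape=__[_]zzy   (s1,_)→(s0,y,left)
state=s0 head=-3 tape=_[_]yzzy   (s0,_)→(s4,z,left)
state=s4 head=-4 tape=[_]zyzzy   (s4,_)→(s0,x,right)
state=s0 head=-3 tape=x[z]yzzy   (s0,z)→(s4,z,right)
state=s4 head=-2 tape=xz[y]zzy   (s4,y)→(s2,z,left)
state=s2 head=-3 tape=x[z]zzzy
The non-blank tape span at halt is xzzzzy.

xzzzzy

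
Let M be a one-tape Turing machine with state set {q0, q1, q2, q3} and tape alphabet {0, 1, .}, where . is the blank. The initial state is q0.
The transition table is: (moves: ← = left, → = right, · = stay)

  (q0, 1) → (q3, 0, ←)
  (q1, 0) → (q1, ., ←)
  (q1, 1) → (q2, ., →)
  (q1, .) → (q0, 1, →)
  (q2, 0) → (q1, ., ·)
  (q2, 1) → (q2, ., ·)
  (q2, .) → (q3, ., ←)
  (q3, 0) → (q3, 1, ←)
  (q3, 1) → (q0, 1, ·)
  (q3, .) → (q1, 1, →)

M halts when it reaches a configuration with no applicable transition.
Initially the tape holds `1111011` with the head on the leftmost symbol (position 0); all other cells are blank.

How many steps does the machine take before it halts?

q0 | ..[1]111011   read 1 → write 0, move ←, go to q3
q3 | .[.]0111011   read . → write 1, move →, go to q1
q1 | .1[0]111011   read 0 → write ., move ←, go to q1
q1 | .[1].111011   read 1 → write ., move →, go to q2
q2 | ..[.]111011   read . → write ., move ←, go to q3
q3 | .[.].111011   read . → write 1, move →, go to q1
q1 | .1[.]111011   read . → write 1, move →, go to q0
q0 | .11[1]11011   read 1 → write 0, move ←, go to q3
q3 | .1[1]011011   read 1 → write 1, move ·, go to q0
q0 | .1[1]011011   read 1 → write 0, move ←, go to q3
q3 | .[1]0011011   read 1 → write 1, move ·, go to q0
q0 | .[1]0011011   read 1 → write 0, move ←, go to q3
q3 | [.]00011011   read . → write 1, move →, go to q1
q1 | 1[0]0011011   read 0 → write ., move ←, go to q1
q1 | [1].0011011   read 1 → write ., move →, go to q2
q2 | .[.]0011011   read . → write ., move ←, go to q3
q3 | [.].0011011   read . → write 1, move →, go to q1
q1 | 1[.]0011011   read . → write 1, move →, go to q0
q0 | 11[0]011011
M halts after 18 transitions.

18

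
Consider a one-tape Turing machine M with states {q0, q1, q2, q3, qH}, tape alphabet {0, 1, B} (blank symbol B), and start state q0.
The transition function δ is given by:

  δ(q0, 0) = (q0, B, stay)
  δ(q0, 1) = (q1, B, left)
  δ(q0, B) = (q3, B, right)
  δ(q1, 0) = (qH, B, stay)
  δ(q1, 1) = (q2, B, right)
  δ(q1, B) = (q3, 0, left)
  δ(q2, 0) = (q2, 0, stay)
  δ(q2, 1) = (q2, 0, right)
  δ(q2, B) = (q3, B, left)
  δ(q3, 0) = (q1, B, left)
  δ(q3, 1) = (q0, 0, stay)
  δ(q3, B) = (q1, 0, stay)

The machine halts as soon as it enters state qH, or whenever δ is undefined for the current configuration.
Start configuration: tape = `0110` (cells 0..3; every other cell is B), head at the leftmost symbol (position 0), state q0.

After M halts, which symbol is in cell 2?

state=q0 head=0 tape=[0]110   (q0,0)→(q0,B,stay)
state=q0 head=0 tape=[B]110   (q0,B)→(q3,B,right)
state=q3 head=1 tape=B[1]10   (q3,1)→(q0,0,stay)
state=q0 head=1 tape=B[0]10   (q0,0)→(q0,B,stay)
state=q0 head=1 tape=B[B]10   (q0,B)→(q3,B,right)
state=q3 head=2 tape=BB[1]0   (q3,1)→(q0,0,stay)
state=q0 head=2 tape=BB[0]0   (q0,0)→(q0,B,stay)
state=q0 head=2 tape=BB[B]0   (q0,B)→(q3,B,right)
state=q3 head=3 tape=BBB[0]   (q3,0)→(q1,B,left)
state=q1 head=2 tape=BB[B]B   (q1,B)→(q3,0,left)
state=q3 head=1 tape=B[B]0B   (q3,B)→(q1,0,stay)
state=q1 head=1 tape=B[0]0B   (q1,0)→(qH,B,stay)
state=qH head=1 tape=B[B]0B
Cell 2 holds 0 when M halts.

0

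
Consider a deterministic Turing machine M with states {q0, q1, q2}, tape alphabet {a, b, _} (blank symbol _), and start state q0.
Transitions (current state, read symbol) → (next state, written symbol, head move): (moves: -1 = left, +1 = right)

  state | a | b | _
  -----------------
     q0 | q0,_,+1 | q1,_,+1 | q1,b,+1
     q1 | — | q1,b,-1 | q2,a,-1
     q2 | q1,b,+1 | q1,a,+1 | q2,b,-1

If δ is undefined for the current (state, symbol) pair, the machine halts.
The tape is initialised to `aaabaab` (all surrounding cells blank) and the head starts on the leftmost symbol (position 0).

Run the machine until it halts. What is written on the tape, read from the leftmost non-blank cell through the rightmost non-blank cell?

q0 | [a]aabaab   read a → write _, move +1, go to q0
q0 | _[a]abaab   read a → write _, move +1, go to q0
q0 | __[a]baab   read a → write _, move +1, go to q0
q0 | ___[b]aab   read b → write _, move +1, go to q1
q1 | ____[a]ab
The non-blank tape span at halt is aab.

aab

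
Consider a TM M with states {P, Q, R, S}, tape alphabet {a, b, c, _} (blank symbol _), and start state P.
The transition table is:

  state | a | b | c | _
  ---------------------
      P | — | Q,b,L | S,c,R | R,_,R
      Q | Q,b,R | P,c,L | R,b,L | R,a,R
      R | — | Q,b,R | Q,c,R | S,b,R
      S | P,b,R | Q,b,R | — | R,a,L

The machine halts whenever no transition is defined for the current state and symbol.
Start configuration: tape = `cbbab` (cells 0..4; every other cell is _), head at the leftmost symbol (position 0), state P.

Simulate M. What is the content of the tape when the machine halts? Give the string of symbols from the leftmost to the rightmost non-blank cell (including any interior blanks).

ccccab

P | __[c]bbab   read c → write c, move R, go to S
S | __c[b]bab   read b → write b, move R, go to Q
Q | __cb[b]ab   read b → write c, move L, go to P
P | __c[b]cab   read b → write b, move L, go to Q
Q | __[c]bcab   read c → write b, move L, go to R
R | _[_]bbcab   read _ → write b, move R, go to S
S | _b[b]bcab   read b → write b, move R, go to Q
Q | _bb[b]cab   read b → write c, move L, go to P
P | _b[b]ccab   read b → write b, move L, go to Q
Q | _[b]bccab   read b → write c, move L, go to P
P | [_]cbccab   read _ → write _, move R, go to R
R | _[c]bccab   read c → write c, move R, go to Q
Q | _c[b]ccab   read b → write c, move L, go to P
P | _[c]cccab   read c → write c, move R, go to S
S | _c[c]ccab
The non-blank tape span at halt is ccccab.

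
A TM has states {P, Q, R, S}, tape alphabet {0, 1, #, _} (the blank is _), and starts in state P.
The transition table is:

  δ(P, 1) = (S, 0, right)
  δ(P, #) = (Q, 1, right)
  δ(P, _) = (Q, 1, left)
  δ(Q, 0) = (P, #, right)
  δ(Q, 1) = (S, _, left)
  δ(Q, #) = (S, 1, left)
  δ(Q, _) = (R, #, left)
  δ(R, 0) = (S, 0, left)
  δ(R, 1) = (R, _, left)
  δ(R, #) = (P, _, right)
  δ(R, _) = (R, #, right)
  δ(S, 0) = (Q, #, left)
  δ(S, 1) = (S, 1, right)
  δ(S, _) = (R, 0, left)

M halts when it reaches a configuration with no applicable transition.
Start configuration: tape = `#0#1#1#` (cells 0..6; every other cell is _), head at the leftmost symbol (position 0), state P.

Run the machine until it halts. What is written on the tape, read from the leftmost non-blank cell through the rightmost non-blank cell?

P | _[#]0#1#1#   read # → write 1, move right, go to Q
Q | _1[0]#1#1#   read 0 → write #, move right, go to P
P | _1#[#]1#1#   read # → write 1, move right, go to Q
Q | _1#1[1]#1#   read 1 → write _, move left, go to S
S | _1#[1]_#1#   read 1 → write 1, move right, go to S
S | _1#1[_]#1#   read _ → write 0, move left, go to R
R | _1#[1]0#1#   read 1 → write _, move left, go to R
R | _1[#]_0#1#   read # → write _, move right, go to P
P | _1_[_]0#1#   read _ → write 1, move left, go to Q
Q | _1[_]10#1#   read _ → write #, move left, go to R
R | _[1]#10#1#   read 1 → write _, move left, go to R
R | [_]_#10#1#   read _ → write #, move right, go to R
R | #[_]#10#1#   read _ → write #, move right, go to R
R | ##[#]10#1#   read # → write _, move right, go to P
P | ##_[1]0#1#   read 1 → write 0, move right, go to S
S | ##_0[0]#1#   read 0 → write #, move left, go to Q
Q | ##_[0]##1#   read 0 → write #, move right, go to P
P | ##_#[#]#1#   read # → write 1, move right, go to Q
Q | ##_#1[#]1#   read # → write 1, move left, go to S
S | ##_#[1]11#   read 1 → write 1, move right, go to S
S | ##_#1[1]1#   read 1 → write 1, move right, go to S
S | ##_#11[1]#   read 1 → write 1, move right, go to S
S | ##_#111[#]
The non-blank tape span at halt is ##_#111#.

##_#111#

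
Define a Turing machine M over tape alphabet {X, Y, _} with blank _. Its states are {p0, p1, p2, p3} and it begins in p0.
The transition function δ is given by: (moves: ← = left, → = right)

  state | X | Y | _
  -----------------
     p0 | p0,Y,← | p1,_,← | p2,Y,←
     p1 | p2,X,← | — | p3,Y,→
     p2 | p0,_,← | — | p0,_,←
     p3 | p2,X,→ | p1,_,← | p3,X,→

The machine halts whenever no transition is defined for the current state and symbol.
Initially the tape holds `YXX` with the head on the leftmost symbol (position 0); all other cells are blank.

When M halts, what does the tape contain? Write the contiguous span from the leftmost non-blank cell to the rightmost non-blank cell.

state=p0 head=0 tape=__[Y]XX   (p0,Y)→(p1,_,←)
state=p1 head=-1 tape=_[_]_XX   (p1,_)→(p3,Y,→)
state=p3 head=0 tape=_Y[_]XX   (p3,_)→(p3,X,→)
state=p3 head=1 tape=_YX[X]X   (p3,X)→(p2,X,→)
state=p2 head=2 tape=_YXX[X]   (p2,X)→(p0,_,←)
state=p0 head=1 tape=_YX[X]_   (p0,X)→(p0,Y,←)
state=p0 head=0 tape=_Y[X]Y_   (p0,X)→(p0,Y,←)
state=p0 head=-1 tape=_[Y]YY_   (p0,Y)→(p1,_,←)
state=p1 head=-2 tape=[_]_YY_   (p1,_)→(p3,Y,→)
state=p3 head=-1 tape=Y[_]YY_   (p3,_)→(p3,X,→)
state=p3 head=0 tape=YX[Y]Y_   (p3,Y)→(p1,_,←)
state=p1 head=-1 tape=Y[X]_Y_   (p1,X)→(p2,X,←)
state=p2 head=-2 tape=[Y]X_Y_
The non-blank tape span at halt is YX_Y.

YX_Y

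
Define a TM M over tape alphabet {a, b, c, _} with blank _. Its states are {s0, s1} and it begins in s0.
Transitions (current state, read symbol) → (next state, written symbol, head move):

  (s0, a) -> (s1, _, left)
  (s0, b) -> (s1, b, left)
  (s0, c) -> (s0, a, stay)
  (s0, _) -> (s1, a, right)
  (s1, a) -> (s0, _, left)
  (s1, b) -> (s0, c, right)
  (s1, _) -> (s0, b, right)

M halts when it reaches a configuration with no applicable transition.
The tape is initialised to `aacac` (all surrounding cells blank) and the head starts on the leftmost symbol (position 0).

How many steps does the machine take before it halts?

s0 | _[a]acac   read a → write _, move left, go to s1
s1 | [_]_acac   read _ → write b, move right, go to s0
s0 | b[_]acac   read _ → write a, move right, go to s1
s1 | ba[a]cac   read a → write _, move left, go to s0
s0 | b[a]_cac   read a → write _, move left, go to s1
s1 | [b]__cac   read b → write c, move right, go to s0
s0 | c[_]_cac   read _ → write a, move right, go to s1
s1 | ca[_]cac   read _ → write b, move right, go to s0
s0 | cab[c]ac   read c → write a, move stay, go to s0
s0 | cab[a]ac   read a → write _, move left, go to s1
s1 | ca[b]_ac   read b → write c, move right, go to s0
s0 | cac[_]ac   read _ → write a, move right, go to s1
s1 | caca[a]c   read a → write _, move left, go to s0
s0 | cac[a]_c   read a → write _, move left, go to s1
s1 | ca[c]__c
M halts after 14 transitions.

14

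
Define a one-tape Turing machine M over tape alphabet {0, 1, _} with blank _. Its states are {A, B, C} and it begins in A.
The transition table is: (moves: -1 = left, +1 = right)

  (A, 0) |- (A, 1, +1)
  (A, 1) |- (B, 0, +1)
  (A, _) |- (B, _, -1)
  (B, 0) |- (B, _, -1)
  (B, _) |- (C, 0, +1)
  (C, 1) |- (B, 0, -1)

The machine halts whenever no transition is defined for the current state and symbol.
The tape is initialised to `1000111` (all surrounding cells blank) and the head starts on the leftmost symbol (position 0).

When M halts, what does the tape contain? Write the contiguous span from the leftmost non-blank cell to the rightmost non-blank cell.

0__00111

A | _[1]000111   read 1 → write 0, move +1, go to B
B | _0[0]00111   read 0 → write _, move -1, go to B
B | _[0]_00111   read 0 → write _, move -1, go to B
B | [_]__00111   read _ → write 0, move +1, go to C
C | 0[_]_00111
The non-blank tape span at halt is 0__00111.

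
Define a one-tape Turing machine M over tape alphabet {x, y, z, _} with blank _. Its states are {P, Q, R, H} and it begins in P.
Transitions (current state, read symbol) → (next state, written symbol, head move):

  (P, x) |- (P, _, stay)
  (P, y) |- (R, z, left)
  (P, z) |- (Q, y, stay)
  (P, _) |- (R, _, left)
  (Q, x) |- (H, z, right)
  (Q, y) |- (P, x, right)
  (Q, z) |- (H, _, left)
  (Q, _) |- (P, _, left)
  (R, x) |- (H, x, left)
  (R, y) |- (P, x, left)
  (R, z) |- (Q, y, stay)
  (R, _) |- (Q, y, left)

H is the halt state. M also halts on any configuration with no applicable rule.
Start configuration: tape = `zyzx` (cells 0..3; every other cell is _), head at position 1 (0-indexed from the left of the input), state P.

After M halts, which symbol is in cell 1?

x

P | z[y]zx   read y → write z, move left, go to R
R | [z]zzx   read z → write y, move stay, go to Q
Q | [y]zzx   read y → write x, move right, go to P
P | x[z]zx   read z → write y, move stay, go to Q
Q | x[y]zx   read y → write x, move right, go to P
P | xx[z]x   read z → write y, move stay, go to Q
Q | xx[y]x   read y → write x, move right, go to P
P | xxx[x]   read x → write _, move stay, go to P
P | xxx[_]   read _ → write _, move left, go to R
R | xx[x]_   read x → write x, move left, go to H
H | x[x]x_
Cell 1 holds x when M halts.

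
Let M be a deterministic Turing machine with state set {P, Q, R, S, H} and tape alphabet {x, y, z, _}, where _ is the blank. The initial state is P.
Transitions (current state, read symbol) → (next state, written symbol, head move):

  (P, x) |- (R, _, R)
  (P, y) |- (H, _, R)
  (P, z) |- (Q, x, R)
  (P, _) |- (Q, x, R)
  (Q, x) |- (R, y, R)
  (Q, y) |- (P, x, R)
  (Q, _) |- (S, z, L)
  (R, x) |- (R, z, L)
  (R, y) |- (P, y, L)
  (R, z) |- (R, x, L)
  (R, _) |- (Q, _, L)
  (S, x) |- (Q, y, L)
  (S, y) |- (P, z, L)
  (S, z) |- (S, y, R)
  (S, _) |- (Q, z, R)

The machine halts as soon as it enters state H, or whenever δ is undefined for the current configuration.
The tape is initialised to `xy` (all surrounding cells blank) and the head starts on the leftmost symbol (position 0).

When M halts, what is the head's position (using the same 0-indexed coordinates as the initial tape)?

state=P head=0 tape=[x]y__   (P,x)→(R,_,R)
state=R head=1 tape=_[y]__   (R,y)→(P,y,L)
state=P head=0 tape=[_]y__   (P,_)→(Q,x,R)
state=Q head=1 tape=x[y]__   (Q,y)→(P,x,R)
state=P head=2 tape=xx[_]_   (P,_)→(Q,x,R)
state=Q head=3 tape=xxx[_]   (Q,_)→(S,z,L)
state=S head=2 tape=xx[x]z   (S,x)→(Q,y,L)
state=Q head=1 tape=x[x]yz   (Q,x)→(R,y,R)
state=R head=2 tape=xy[y]z   (R,y)→(P,y,L)
state=P head=1 tape=x[y]yz   (P,y)→(H,_,R)
state=H head=2 tape=x_[y]z
At halt the head is at cell 2.

2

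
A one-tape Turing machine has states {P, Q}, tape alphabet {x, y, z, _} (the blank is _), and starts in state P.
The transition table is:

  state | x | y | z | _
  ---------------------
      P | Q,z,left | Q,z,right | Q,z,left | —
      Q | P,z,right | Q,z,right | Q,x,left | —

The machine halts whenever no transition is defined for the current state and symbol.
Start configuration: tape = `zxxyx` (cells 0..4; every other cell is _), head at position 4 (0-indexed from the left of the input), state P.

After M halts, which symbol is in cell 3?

P | _zxxy[x]   read x → write z, move left, go to Q
Q | _zxx[y]z   read y → write z, move right, go to Q
Q | _zxxz[z]   read z → write x, move left, go to Q
Q | _zxx[z]x   read z → write x, move left, go to Q
Q | _zx[x]xx   read x → write z, move right, go to P
P | _zxz[x]x   read x → write z, move left, go to Q
Q | _zx[z]zx   read z → write x, move left, go to Q
Q | _z[x]xzx   read x → write z, move right, go to P
P | _zz[x]zx   read x → write z, move left, go to Q
Q | _z[z]zzx   read z → write x, move left, go to Q
Q | _[z]xzzx   read z → write x, move left, go to Q
Q | [_]xxzzx
Cell 3 holds z when M halts.

z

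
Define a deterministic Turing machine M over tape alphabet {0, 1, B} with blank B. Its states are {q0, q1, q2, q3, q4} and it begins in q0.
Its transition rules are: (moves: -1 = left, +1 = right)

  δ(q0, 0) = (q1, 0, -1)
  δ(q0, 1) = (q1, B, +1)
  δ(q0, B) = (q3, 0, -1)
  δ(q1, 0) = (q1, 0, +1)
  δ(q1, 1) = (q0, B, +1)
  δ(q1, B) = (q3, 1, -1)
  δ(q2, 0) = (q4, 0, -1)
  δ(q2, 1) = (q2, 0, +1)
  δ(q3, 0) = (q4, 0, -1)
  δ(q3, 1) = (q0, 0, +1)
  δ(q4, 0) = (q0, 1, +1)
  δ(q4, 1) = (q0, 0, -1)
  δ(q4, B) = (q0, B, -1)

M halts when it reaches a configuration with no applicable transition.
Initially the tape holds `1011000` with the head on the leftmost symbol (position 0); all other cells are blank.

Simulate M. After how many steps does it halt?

q0 | BB[1]011000B   read 1 → write B, move +1, go to q1
q1 | BBB[0]11000B   read 0 → write 0, move +1, go to q1
q1 | BBB0[1]1000B   read 1 → write B, move +1, go to q0
q0 | BBB0B[1]000B   read 1 → write B, move +1, go to q1
q1 | BBB0BB[0]00B   read 0 → write 0, move +1, go to q1
q1 | BBB0BB0[0]0B   read 0 → write 0, move +1, go to q1
q1 | BBB0BB00[0]B   read 0 → write 0, move +1, go to q1
q1 | BBB0BB000[B]   read B → write 1, move -1, go to q3
q3 | BBB0BB00[0]1   read 0 → write 0, move -1, go to q4
q4 | BBB0BB0[0]01   read 0 → write 1, move +1, go to q0
q0 | BBB0BB01[0]1   read 0 → write 0, move -1, go to q1
q1 | BBB0BB0[1]01   read 1 → write B, move +1, go to q0
q0 | BBB0BB0B[0]1   read 0 → write 0, move -1, go to q1
q1 | BBB0BB0[B]01   read B → write 1, move -1, go to q3
q3 | BBB0BB[0]101   read 0 → write 0, move -1, go to q4
q4 | BBB0B[B]0101   read B → write B, move -1, go to q0
q0 | BBB0[B]B0101   read B → write 0, move -1, go to q3
q3 | BBB[0]0B0101   read 0 → write 0, move -1, go to q4
q4 | BB[B]00B0101   read B → write B, move -1, go to q0
q0 | B[B]B00B0101   read B → write 0, move -1, go to q3
q3 | [B]0B00B0101
M halts after 20 transitions.

20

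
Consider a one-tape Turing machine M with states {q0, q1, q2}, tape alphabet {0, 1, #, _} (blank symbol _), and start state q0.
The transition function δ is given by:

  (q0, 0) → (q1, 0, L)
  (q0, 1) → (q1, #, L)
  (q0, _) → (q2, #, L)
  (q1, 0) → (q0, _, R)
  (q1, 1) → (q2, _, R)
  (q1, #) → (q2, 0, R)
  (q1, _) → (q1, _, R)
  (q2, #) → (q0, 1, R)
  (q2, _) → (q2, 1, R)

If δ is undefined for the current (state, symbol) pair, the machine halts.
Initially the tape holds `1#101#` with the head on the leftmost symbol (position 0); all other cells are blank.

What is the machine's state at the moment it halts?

q2

q0 | _[1]#101#   read 1 → write #, move L, go to q1
q1 | [_]##101#   read _ → write _, move R, go to q1
q1 | _[#]#101#   read # → write 0, move R, go to q2
q2 | _0[#]101#   read # → write 1, move R, go to q0
q0 | _01[1]01#   read 1 → write #, move L, go to q1
q1 | _0[1]#01#   read 1 → write _, move R, go to q2
q2 | _0_[#]01#   read # → write 1, move R, go to q0
q0 | _0_1[0]1#   read 0 → write 0, move L, go to q1
q1 | _0_[1]01#   read 1 → write _, move R, go to q2
q2 | _0__[0]1#
No transition is defined for (q2, 0); M halts in state q2.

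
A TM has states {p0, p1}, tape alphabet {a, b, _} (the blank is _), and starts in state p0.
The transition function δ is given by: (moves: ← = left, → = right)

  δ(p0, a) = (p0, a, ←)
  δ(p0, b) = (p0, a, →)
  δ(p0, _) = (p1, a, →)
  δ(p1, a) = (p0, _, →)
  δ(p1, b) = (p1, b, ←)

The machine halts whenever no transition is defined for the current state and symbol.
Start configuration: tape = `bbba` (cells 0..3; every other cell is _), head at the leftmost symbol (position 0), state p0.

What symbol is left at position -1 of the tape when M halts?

p0 | _[b]bba__   read b → write a, move →, go to p0
p0 | _a[b]ba__   read b → write a, move →, go to p0
p0 | _aa[b]a__   read b → write a, move →, go to p0
p0 | _aaa[a]__   read a → write a, move ←, go to p0
p0 | _aa[a]a__   read a → write a, move ←, go to p0
p0 | _a[a]aa__   read a → write a, move ←, go to p0
p0 | _[a]aaa__   read a → write a, move ←, go to p0
p0 | [_]aaaa__   read _ → write a, move →, go to p1
p1 | a[a]aaa__   read a → write _, move →, go to p0
p0 | a_[a]aa__   read a → write a, move ←, go to p0
p0 | a[_]aaa__   read _ → write a, move →, go to p1
p1 | aa[a]aa__   read a → write _, move →, go to p0
p0 | aa_[a]a__   read a → write a, move ←, go to p0
p0 | aa[_]aa__   read _ → write a, move →, go to p1
p1 | aaa[a]a__   read a → write _, move →, go to p0
p0 | aaa_[a]__   read a → write a, move ←, go to p0
p0 | aaa[_]a__   read _ → write a, move →, go to p1
p1 | aaaa[a]__   read a → write _, move →, go to p0
p0 | aaaa_[_]_   read _ → write a, move →, go to p1
p1 | aaaa_a[_]
Cell -1 holds a when M halts.

a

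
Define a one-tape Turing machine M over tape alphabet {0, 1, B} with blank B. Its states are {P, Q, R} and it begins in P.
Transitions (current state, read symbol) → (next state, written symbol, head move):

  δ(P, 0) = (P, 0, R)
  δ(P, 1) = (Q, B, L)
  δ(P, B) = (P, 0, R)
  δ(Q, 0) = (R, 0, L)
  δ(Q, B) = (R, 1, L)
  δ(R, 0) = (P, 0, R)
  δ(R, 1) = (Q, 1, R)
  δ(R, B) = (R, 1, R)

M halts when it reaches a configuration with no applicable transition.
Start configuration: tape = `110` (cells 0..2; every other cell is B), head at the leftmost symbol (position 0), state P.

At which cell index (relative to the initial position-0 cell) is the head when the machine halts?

0

P | BB[1]10   read 1 → write B, move L, go to Q
Q | B[B]B10   read B → write 1, move L, go to R
R | [B]1B10   read B → write 1, move R, go to R
R | 1[1]B10   read 1 → write 1, move R, go to Q
Q | 11[B]10   read B → write 1, move L, go to R
R | 1[1]110   read 1 → write 1, move R, go to Q
Q | 11[1]10
At halt the head is at cell 0.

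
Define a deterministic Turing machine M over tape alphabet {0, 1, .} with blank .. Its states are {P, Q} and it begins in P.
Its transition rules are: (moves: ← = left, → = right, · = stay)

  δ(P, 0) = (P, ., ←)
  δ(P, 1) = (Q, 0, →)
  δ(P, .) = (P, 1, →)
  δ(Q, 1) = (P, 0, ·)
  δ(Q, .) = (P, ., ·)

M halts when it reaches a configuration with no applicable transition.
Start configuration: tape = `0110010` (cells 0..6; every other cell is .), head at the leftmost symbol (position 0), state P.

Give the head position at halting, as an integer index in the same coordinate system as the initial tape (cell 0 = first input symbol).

6

P | .[0]110010   read 0 → write ., move ←, go to P
P | [.].110010   read . → write 1, move →, go to P
P | 1[.]110010   read . → write 1, move →, go to P
P | 11[1]10010   read 1 → write 0, move →, go to Q
Q | 110[1]0010   read 1 → write 0, move ·, go to P
P | 110[0]0010   read 0 → write ., move ←, go to P
P | 11[0].0010   read 0 → write ., move ←, go to P
P | 1[1]..0010   read 1 → write 0, move →, go to Q
Q | 10[.].0010   read . → write ., move ·, go to P
P | 10[.].0010   read . → write 1, move →, go to P
P | 101[.]0010   read . → write 1, move →, go to P
P | 1011[0]010   read 0 → write ., move ←, go to P
P | 101[1].010   read 1 → write 0, move →, go to Q
Q | 1010[.]010   read . → write ., move ·, go to P
P | 1010[.]010   read . → write 1, move →, go to P
P | 10101[0]10   read 0 → write ., move ←, go to P
P | 1010[1].10   read 1 → write 0, move →, go to Q
Q | 10100[.]10   read . → write ., move ·, go to P
P | 10100[.]10   read . → write 1, move →, go to P
P | 101001[1]0   read 1 → write 0, move →, go to Q
Q | 1010010[0]
At halt the head is at cell 6.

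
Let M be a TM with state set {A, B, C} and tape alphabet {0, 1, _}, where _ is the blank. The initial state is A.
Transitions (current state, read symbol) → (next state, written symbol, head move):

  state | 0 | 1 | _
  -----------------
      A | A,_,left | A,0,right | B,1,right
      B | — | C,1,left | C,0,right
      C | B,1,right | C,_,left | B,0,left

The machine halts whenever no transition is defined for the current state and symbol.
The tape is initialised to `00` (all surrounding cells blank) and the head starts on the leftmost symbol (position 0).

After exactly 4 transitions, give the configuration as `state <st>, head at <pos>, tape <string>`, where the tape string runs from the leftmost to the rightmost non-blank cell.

state=A head=0 tape=_[0]0_   (A,0)→(A,_,left)
state=A head=-1 tape=[_]_0_   (A,_)→(B,1,right)
state=B head=0 tape=1[_]0_   (B,_)→(C,0,right)
state=C head=1 tape=10[0]_   (C,0)→(B,1,right)
state=B head=2 tape=101[_]
After 4 steps: state B, head at 2, tape 101.

state B, head at 2, tape 101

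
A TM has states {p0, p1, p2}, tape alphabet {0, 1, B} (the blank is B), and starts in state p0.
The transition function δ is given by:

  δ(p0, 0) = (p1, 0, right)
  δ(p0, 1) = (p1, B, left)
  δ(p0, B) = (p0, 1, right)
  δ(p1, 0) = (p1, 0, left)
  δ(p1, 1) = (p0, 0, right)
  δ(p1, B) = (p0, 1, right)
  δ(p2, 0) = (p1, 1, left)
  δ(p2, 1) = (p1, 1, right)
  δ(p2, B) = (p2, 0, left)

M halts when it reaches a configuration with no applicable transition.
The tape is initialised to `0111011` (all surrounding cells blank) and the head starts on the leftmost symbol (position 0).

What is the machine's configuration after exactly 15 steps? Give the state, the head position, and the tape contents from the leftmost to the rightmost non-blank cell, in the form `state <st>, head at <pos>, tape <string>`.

state p0, head at -1, tape 1000B1011

p0 | BB[0]111011   read 0 → write 0, move right, go to p1
p1 | BB0[1]11011   read 1 → write 0, move right, go to p0
p0 | BB00[1]1011   read 1 → write B, move left, go to p1
p1 | BB0[0]B1011   read 0 → write 0, move left, go to p1
p1 | BB[0]0B1011   read 0 → write 0, move left, go to p1
p1 | B[B]00B1011   read B → write 1, move right, go to p0
p0 | B1[0]0B1011   read 0 → write 0, move right, go to p1
p1 | B10[0]B1011   read 0 → write 0, move left, go to p1
p1 | B1[0]0B1011   read 0 → write 0, move left, go to p1
p1 | B[1]00B1011   read 1 → write 0, move right, go to p0
p0 | B0[0]0B1011   read 0 → write 0, move right, go to p1
p1 | B00[0]B1011   read 0 → write 0, move left, go to p1
p1 | B0[0]0B1011   read 0 → write 0, move left, go to p1
p1 | B[0]00B1011   read 0 → write 0, move left, go to p1
p1 | [B]000B1011   read B → write 1, move right, go to p0
p0 | 1[0]00B1011
After 15 steps: state p0, head at -1, tape 1000B1011.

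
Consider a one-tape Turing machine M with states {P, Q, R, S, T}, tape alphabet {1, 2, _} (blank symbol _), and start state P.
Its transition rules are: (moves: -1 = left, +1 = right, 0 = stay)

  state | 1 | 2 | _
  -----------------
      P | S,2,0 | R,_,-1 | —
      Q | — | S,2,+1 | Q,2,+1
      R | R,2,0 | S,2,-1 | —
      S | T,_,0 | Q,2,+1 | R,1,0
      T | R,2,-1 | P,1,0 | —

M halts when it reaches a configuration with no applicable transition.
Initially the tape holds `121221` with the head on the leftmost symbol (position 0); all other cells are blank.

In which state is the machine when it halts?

P | [1]21221   read 1 → write 2, move 0, go to S
S | [2]21221   read 2 → write 2, move +1, go to Q
Q | 2[2]1221   read 2 → write 2, move +1, go to S
S | 22[1]221   read 1 → write _, move 0, go to T
T | 22[_]221
No transition is defined for (T, _); M halts in state T.

T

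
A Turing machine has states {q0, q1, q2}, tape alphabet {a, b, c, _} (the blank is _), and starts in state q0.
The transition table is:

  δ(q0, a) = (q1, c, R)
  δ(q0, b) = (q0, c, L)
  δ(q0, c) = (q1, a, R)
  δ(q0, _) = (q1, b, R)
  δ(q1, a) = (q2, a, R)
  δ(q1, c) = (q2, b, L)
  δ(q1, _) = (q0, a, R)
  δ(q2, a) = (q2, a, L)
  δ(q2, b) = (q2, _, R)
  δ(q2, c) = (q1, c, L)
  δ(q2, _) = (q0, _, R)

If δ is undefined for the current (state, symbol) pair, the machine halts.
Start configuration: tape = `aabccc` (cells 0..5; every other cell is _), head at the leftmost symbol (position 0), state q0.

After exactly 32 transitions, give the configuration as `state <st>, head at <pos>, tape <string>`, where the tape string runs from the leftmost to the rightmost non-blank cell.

state q0, head at -2, tape aaaaaabc

state=q0 head=0 tape=___[a]abccc   (q0,a)→(q1,c,R)
state=q1 head=1 tape=___c[a]bccc   (q1,a)→(q2,a,R)
state=q2 head=2 tape=___ca[b]ccc   (q2,b)→(q2,_,R)
state=q2 head=3 tape=___ca_[c]cc   (q2,c)→(q1,c,L)
state=q1 head=2 tape=___ca[_]ccc   (q1,_)→(q0,a,R)
state=q0 head=3 tape=___caa[c]cc   (q0,c)→(q1,a,R)
state=q1 head=4 tape=___caaa[c]c   (q1,c)→(q2,b,L)
state=q2 head=3 tape=___caa[a]bc   (q2,a)→(q2,a,L)
state=q2 head=2 tape=___ca[a]abc   (q2,a)→(q2,a,L)
state=q2 head=1 tape=___c[a]aabc   (q2,a)→(q2,a,L)
state=q2 head=0 tape=___[c]aaabc   (q2,c)→(q1,c,L)
state=q1 head=-1 tape=__[_]caaabc   (q1,_)→(q0,a,R)
state=q0 head=0 tape=__a[c]aaabc   (q0,c)→(q1,a,R)
state=q1 head=1 tape=__aa[a]aabc   (q1,a)→(q2,a,R)
state=q2 head=2 tape=__aaa[a]abc   (q2,a)→(q2,a,L)
state=q2 head=1 tape=__aa[a]aabc   (q2,a)→(q2,a,L)
state=q2 head=0 tape=__a[a]aaabc   (q2,a)→(q2,a,L)
state=q2 head=-1 tape=__[a]aaaabc   (q2,a)→(q2,a,L)
state=q2 head=-2 tape=_[_]aaaaabc   (q2,_)→(q0,_,R)
state=q0 head=-1 tape=__[a]aaaabc   (q0,a)→(q1,c,R)
state=q1 head=0 tape=__c[a]aaabc   (q1,a)→(q2,a,R)
state=q2 head=1 tape=__ca[a]aabc   (q2,a)→(q2,a,L)
state=q2 head=0 tape=__c[a]aaabc   (q2,a)→(q2,a,L)
state=q2 head=-1 tape=__[c]aaaabc   (q2,c)→(q1,c,L)
state=q1 head=-2 tape=_[_]caaaabc   (q1,_)→(q0,a,R)
state=q0 head=-1 tape=_a[c]aaaabc   (q0,c)→(q1,a,R)
state=q1 head=0 tape=_aa[a]aaabc   (q1,a)→(q2,a,R)
state=q2 head=1 tape=_aaa[a]aabc   (q2,a)→(q2,a,L)
state=q2 head=0 tape=_aa[a]aaabc   (q2,a)→(q2,a,L)
state=q2 head=-1 tape=_a[a]aaaabc   (q2,a)→(q2,a,L)
state=q2 head=-2 tape=_[a]aaaaabc   (q2,a)→(q2,a,L)
state=q2 head=-3 tape=[_]aaaaaabc   (q2,_)→(q0,_,R)
state=q0 head=-2 tape=_[a]aaaaabc
After 32 steps: state q0, head at -2, tape aaaaaabc.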